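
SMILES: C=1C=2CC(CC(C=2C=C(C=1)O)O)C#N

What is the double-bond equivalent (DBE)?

7

Molecular formula from the SMILES: C11H11NO2.
DoU = (2C + 2 + N − H − X)/2 = (2·11 + 2 + 1 − 11 − 0)/2 = 14/2 = 7.
(Structurally: 2 ring(s) + 5 π bond(s) = 7.)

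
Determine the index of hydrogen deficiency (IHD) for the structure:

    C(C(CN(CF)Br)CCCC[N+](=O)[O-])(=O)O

Molecular formula from the SMILES: C8H14BrFN2O4.
DoU = (2C + 2 + N − H − X)/2 = (2·8 + 2 + 2 − 14 − 2)/2 = 4/2 = 2.
(Structurally: 0 ring(s) + 2 π bond(s) = 2.)

2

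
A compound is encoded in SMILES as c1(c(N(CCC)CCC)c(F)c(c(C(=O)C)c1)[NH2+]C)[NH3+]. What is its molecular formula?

[C15H26FN3O]2+

Heavy atoms from the SMILES: 15 C, 1 F, 3 N, 1 O.
Implicit hydrogens by atom environment:
  5 × C (aromatic): no H
  4 × C: 3 H each → 12
  4 × C: 2 H each → 8
  1 × C (aromatic): 1 H
  1 × C: no H
  1 × F: no H
  1 × N (charge +1): 3 H
  1 × N (charge +1): 2 H
  1 × N: no H
  1 × O: no H
  Total hydrogens = 26.
Net charge +2.
Molecular formula: [C15H26FN3O]2+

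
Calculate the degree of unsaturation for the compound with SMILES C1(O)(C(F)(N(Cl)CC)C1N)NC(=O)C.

2

Molecular formula from the SMILES: C7H13ClFN3O2.
DoU = (2C + 2 + N − H − X)/2 = (2·7 + 2 + 3 − 13 − 2)/2 = 4/2 = 2.
(Structurally: 1 ring(s) + 1 π bond(s) = 2.)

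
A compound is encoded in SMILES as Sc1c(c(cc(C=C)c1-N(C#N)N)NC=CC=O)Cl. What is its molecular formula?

C12H11ClN4OS

Heavy atoms from the SMILES: 12 C, 1 Cl, 4 N, 1 O, 1 S.
Implicit hydrogens by atom environment:
  5 × C (aromatic): no H
  4 × C: 1 H each → 4
  2 × N: no H
  1 × C: 2 H
  1 × C (aromatic): 1 H
  1 × C: no H
  1 × Cl: no H
  1 × N: 2 H
  1 × N: 1 H
  1 × O: no H
  1 × S: 1 H
  Total hydrogens = 11.
Molecular formula: C12H11ClN4OS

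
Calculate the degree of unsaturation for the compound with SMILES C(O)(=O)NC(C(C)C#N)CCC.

3

Molecular formula from the SMILES: C8H14N2O2.
DoU = (2C + 2 + N − H − X)/2 = (2·8 + 2 + 2 − 14 − 0)/2 = 6/2 = 3.
(Structurally: 0 ring(s) + 3 π bond(s) = 3.)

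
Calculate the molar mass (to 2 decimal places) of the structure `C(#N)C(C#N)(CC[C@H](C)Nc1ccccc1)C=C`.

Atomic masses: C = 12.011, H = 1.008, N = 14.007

239.32

Molecular formula: C15H17N3.
M = 15×12.011 + 17×1.008 + 3×14.007 = 239.32 g/mol.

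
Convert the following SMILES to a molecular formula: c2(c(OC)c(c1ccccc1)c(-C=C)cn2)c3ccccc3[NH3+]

C20H19N2O+

Heavy atoms from the SMILES: 20 C, 2 N, 1 O.
Implicit hydrogens by atom environment:
  10 × C (aromatic): 1 H each → 10
  7 × C (aromatic): no H
  1 × C: 3 H
  1 × C: 2 H
  1 × C: 1 H
  1 × N (charge +1): 3 H
  1 × N (aromatic): no H
  1 × O: no H
  Total hydrogens = 19.
Net charge +1.
Molecular formula: C20H19N2O+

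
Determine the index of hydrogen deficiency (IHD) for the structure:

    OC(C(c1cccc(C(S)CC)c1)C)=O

5

Molecular formula from the SMILES: C12H16O2S.
DoU = (2C + 2 + N − H − X)/2 = (2·12 + 2 + 0 − 16 − 0)/2 = 10/2 = 5.
(Structurally: 1 ring(s) + 4 π bond(s) = 5.)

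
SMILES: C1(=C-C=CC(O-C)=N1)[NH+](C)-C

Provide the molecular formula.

Heavy atoms from the SMILES: 8 C, 2 N, 1 O.
Implicit hydrogens by atom environment:
  3 × C: 3 H each → 9
  3 × C (aromatic): 1 H each → 3
  2 × C (aromatic): no H
  1 × N (charge +1): 1 H
  1 × N (aromatic): no H
  1 × O: no H
  Total hydrogens = 13.
Net charge +1.
Molecular formula: C8H13N2O+

C8H13N2O+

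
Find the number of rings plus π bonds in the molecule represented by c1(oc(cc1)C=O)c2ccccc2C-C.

8

Molecular formula from the SMILES: C13H12O2.
DoU = (2C + 2 + N − H − X)/2 = (2·13 + 2 + 0 − 12 − 0)/2 = 16/2 = 8.
(Structurally: 2 ring(s) + 6 π bond(s) = 8.)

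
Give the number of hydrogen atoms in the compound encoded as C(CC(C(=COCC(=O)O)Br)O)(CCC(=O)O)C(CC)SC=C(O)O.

23

Hydrogens are implicit in SMILES; fill each atom to its normal valence:
  5 × C: 2 H each → 10
  5 × C: 1 H each → 5
  5 × O: 1 H each → 5
  4 × C: no H
  3 × O: no H
  1 × Br: no H
  1 × C: 3 H
  1 × S: no H
  Total hydrogens = 23.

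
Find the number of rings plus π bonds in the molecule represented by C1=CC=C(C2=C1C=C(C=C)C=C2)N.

8

Molecular formula from the SMILES: C12H11N.
DoU = (2C + 2 + N − H − X)/2 = (2·12 + 2 + 1 − 11 − 0)/2 = 16/2 = 8.
(Structurally: 2 ring(s) + 6 π bond(s) = 8.)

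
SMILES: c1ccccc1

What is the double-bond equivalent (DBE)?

4

Molecular formula from the SMILES: C6H6.
DoU = (2C + 2 + N − H − X)/2 = (2·6 + 2 + 0 − 6 − 0)/2 = 8/2 = 4.
(Structurally: 1 ring(s) + 3 π bond(s) = 4.)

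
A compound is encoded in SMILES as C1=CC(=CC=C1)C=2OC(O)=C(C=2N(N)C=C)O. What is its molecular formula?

C12H12N2O3

Heavy atoms from the SMILES: 12 C, 2 N, 3 O.
Implicit hydrogens by atom environment:
  5 × C (aromatic): 1 H each → 5
  5 × C (aromatic): no H
  2 × O: 1 H each → 2
  1 × C: 2 H
  1 × C: 1 H
  1 × N: 2 H
  1 × N: no H
  1 × O (aromatic): no H
  Total hydrogens = 12.
Molecular formula: C12H12N2O3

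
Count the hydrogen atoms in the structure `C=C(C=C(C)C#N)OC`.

9

Hydrogens are implicit in SMILES; fill each atom to its normal valence:
  3 × C: no H
  2 × C: 3 H each → 6
  1 × C: 2 H
  1 × C: 1 H
  1 × N: no H
  1 × O: no H
  Total hydrogens = 9.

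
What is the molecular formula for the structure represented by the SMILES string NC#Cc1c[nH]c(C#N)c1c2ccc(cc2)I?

Heavy atoms from the SMILES: 13 C, 1 I, 3 N.
Implicit hydrogens by atom environment:
  5 × C (aromatic): 1 H each → 5
  5 × C (aromatic): no H
  3 × C: no H
  1 × I: no H
  1 × N: 2 H
  1 × N (aromatic): 1 H
  1 × N: no H
  Total hydrogens = 8.
Molecular formula: C13H8IN3

C13H8IN3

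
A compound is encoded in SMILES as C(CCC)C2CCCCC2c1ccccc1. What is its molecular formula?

Heavy atoms from the SMILES: 16 C.
Implicit hydrogens by atom environment:
  7 × C: 2 H each → 14
  5 × C (aromatic): 1 H each → 5
  2 × C: 1 H each → 2
  1 × C: 3 H
  1 × C (aromatic): no H
  Total hydrogens = 24.
Molecular formula: C16H24

C16H24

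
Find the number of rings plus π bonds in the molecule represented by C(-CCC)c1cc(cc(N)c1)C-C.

Molecular formula from the SMILES: C12H19N.
DoU = (2C + 2 + N − H − X)/2 = (2·12 + 2 + 1 − 19 − 0)/2 = 8/2 = 4.
(Structurally: 1 ring(s) + 3 π bond(s) = 4.)

4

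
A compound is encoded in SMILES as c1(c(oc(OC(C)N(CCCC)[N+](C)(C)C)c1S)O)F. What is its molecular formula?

C13H24FN2O3S+

Heavy atoms from the SMILES: 13 C, 1 F, 2 N, 3 O, 1 S.
Implicit hydrogens by atom environment:
  5 × C: 3 H each → 15
  4 × C (aromatic): no H
  3 × C: 2 H each → 6
  1 × C: 1 H
  1 × F: no H
  1 × N: no H
  1 × N (charge +1): no H
  1 × O: 1 H
  1 × O (aromatic): no H
  1 × O: no H
  1 × S: 1 H
  Total hydrogens = 24.
Net charge +1.
Molecular formula: C13H24FN2O3S+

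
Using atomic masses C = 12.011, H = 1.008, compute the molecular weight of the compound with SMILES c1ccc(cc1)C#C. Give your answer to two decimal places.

Molecular formula: C8H6.
M = 8×12.011 + 6×1.008 = 102.14 g/mol.

102.14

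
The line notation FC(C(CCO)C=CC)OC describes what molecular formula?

C8H15FO2

Heavy atoms from the SMILES: 8 C, 1 F, 2 O.
Implicit hydrogens by atom environment:
  4 × C: 1 H each → 4
  2 × C: 3 H each → 6
  2 × C: 2 H each → 4
  1 × F: no H
  1 × O: 1 H
  1 × O: no H
  Total hydrogens = 15.
Molecular formula: C8H15FO2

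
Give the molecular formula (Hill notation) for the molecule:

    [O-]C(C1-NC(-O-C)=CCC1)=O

Heavy atoms from the SMILES: 7 C, 1 N, 3 O.
Implicit hydrogens by atom environment:
  2 × C: 2 H each → 4
  2 × C: 1 H each → 2
  2 × C: no H
  2 × O: no H
  1 × C: 3 H
  1 × N: 1 H
  1 × O (charge -1): no H
  Total hydrogens = 10.
Net charge -1.
Molecular formula: C7H10NO3-

C7H10NO3-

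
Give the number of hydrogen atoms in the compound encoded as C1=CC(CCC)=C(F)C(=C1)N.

12

Hydrogens are implicit in SMILES; fill each atom to its normal valence:
  3 × C (aromatic): 1 H each → 3
  3 × C (aromatic): no H
  2 × C: 2 H each → 4
  1 × C: 3 H
  1 × F: no H
  1 × N: 2 H
  Total hydrogens = 12.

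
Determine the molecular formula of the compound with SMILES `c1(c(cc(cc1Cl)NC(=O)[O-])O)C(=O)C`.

C9H7ClNO4-

Heavy atoms from the SMILES: 9 C, 1 Cl, 1 N, 4 O.
Implicit hydrogens by atom environment:
  4 × C (aromatic): no H
  2 × C (aromatic): 1 H each → 2
  2 × C: no H
  2 × O: no H
  1 × C: 3 H
  1 × Cl: no H
  1 × N: 1 H
  1 × O: 1 H
  1 × O (charge -1): no H
  Total hydrogens = 7.
Net charge -1.
Molecular formula: C9H7ClNO4-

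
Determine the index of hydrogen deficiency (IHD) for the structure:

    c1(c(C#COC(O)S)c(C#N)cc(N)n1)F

Molecular formula from the SMILES: C9H6FN3O2S.
DoU = (2C + 2 + N − H − X)/2 = (2·9 + 2 + 3 − 6 − 1)/2 = 16/2 = 8.
(Structurally: 1 ring(s) + 7 π bond(s) = 8.)

8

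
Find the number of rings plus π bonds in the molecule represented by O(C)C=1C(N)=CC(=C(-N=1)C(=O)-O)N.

5

Molecular formula from the SMILES: C7H9N3O3.
DoU = (2C + 2 + N − H − X)/2 = (2·7 + 2 + 3 − 9 − 0)/2 = 10/2 = 5.
(Structurally: 1 ring(s) + 4 π bond(s) = 5.)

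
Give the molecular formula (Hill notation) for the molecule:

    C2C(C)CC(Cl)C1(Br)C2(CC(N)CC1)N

C11H20BrClN2

Heavy atoms from the SMILES: 1 Br, 11 C, 1 Cl, 2 N.
Implicit hydrogens by atom environment:
  5 × C: 2 H each → 10
  3 × C: 1 H each → 3
  2 × C: no H
  2 × N: 2 H each → 4
  1 × Br: no H
  1 × C: 3 H
  1 × Cl: no H
  Total hydrogens = 20.
Molecular formula: C11H20BrClN2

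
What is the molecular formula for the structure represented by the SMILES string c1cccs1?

C4H4S

Heavy atoms from the SMILES: 4 C, 1 S.
Implicit hydrogens by atom environment:
  4 × C (aromatic): 1 H each → 4
  1 × S (aromatic): no H
  Total hydrogens = 4.
Molecular formula: C4H4S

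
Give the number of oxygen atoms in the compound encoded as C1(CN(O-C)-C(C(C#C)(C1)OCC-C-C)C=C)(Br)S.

The symbol for oxygen appears 2 times in the SMILES.

2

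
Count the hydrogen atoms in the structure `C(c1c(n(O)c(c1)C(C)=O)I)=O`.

Hydrogens are implicit in SMILES; fill each atom to its normal valence:
  3 × C (aromatic): no H
  2 × O: no H
  1 × C: 3 H
  1 × C (aromatic): 1 H
  1 × C: 1 H
  1 × C: no H
  1 × I: no H
  1 × N (aromatic): no H
  1 × O: 1 H
  Total hydrogens = 6.

6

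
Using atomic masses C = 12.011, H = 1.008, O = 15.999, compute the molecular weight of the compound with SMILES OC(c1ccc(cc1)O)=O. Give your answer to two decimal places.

138.12

Molecular formula: C7H6O3.
M = 7×12.011 + 6×1.008 + 3×15.999 = 138.12 g/mol.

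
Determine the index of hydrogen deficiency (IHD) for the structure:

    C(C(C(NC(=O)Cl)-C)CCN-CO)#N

Molecular formula from the SMILES: C8H14ClN3O2.
DoU = (2C + 2 + N − H − X)/2 = (2·8 + 2 + 3 − 14 − 1)/2 = 6/2 = 3.
(Structurally: 0 ring(s) + 3 π bond(s) = 3.)

3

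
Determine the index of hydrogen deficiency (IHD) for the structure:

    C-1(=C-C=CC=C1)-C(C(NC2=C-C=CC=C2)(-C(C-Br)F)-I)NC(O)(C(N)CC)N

8

Molecular formula from the SMILES: C20H27BrFIN4O.
DoU = (2C + 2 + N − H − X)/2 = (2·20 + 2 + 4 − 27 − 3)/2 = 16/2 = 8.
(Structurally: 2 ring(s) + 6 π bond(s) = 8.)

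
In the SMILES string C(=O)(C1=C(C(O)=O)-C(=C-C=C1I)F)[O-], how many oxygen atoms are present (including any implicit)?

4

The symbol for oxygen appears 4 times in the SMILES.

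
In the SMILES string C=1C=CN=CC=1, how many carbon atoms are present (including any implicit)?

The symbol for carbon appears 5 times in the SMILES.

5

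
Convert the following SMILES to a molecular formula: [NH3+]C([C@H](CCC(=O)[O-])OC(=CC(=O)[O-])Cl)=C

C9H11ClNO5-

Heavy atoms from the SMILES: 9 C, 1 Cl, 1 N, 5 O.
Implicit hydrogens by atom environment:
  4 × C: no H
  3 × C: 2 H each → 6
  3 × O: no H
  2 × C: 1 H each → 2
  2 × O (charge -1): no H
  1 × Cl: no H
  1 × N (charge +1): 3 H
  Total hydrogens = 11.
Net charge -1.
Molecular formula: C9H11ClNO5-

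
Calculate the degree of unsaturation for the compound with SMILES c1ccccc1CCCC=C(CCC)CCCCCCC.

Molecular formula from the SMILES: C21H34.
DoU = (2C + 2 + N − H − X)/2 = (2·21 + 2 + 0 − 34 − 0)/2 = 10/2 = 5.
(Structurally: 1 ring(s) + 4 π bond(s) = 5.)

5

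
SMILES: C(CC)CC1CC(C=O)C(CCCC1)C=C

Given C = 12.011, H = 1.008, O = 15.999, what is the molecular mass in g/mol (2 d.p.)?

222.37

Molecular formula: C15H26O.
M = 15×12.011 + 26×1.008 + 1×15.999 = 222.37 g/mol.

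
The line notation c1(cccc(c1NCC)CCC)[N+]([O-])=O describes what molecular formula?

C11H16N2O2

Heavy atoms from the SMILES: 11 C, 2 N, 2 O.
Implicit hydrogens by atom environment:
  3 × C: 2 H each → 6
  3 × C (aromatic): 1 H each → 3
  3 × C (aromatic): no H
  2 × C: 3 H each → 6
  1 × N: 1 H
  1 × N (charge +1): no H
  1 × O: no H
  1 × O (charge -1): no H
  Total hydrogens = 16.
Molecular formula: C11H16N2O2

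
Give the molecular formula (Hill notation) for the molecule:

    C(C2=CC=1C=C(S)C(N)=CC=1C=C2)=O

Heavy atoms from the SMILES: 11 C, 1 N, 1 O, 1 S.
Implicit hydrogens by atom environment:
  5 × C (aromatic): 1 H each → 5
  5 × C (aromatic): no H
  1 × C: 1 H
  1 × N: 2 H
  1 × O: no H
  1 × S: 1 H
  Total hydrogens = 9.
Molecular formula: C11H9NOS

C11H9NOS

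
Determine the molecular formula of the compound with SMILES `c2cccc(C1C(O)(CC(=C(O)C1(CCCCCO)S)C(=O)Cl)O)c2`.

Heavy atoms from the SMILES: 18 C, 1 Cl, 5 O, 1 S.
Implicit hydrogens by atom environment:
  6 × C: 2 H each → 12
  5 × C (aromatic): 1 H each → 5
  5 × C: no H
  4 × O: 1 H each → 4
  1 × C: 1 H
  1 × C (aromatic): no H
  1 × Cl: no H
  1 × O: no H
  1 × S: 1 H
  Total hydrogens = 23.
Molecular formula: C18H23ClO5S

C18H23ClO5S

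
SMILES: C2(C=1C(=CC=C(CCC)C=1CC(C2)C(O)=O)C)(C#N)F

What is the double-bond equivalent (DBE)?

8

Molecular formula from the SMILES: C16H18FNO2.
DoU = (2C + 2 + N − H − X)/2 = (2·16 + 2 + 1 − 18 − 1)/2 = 16/2 = 8.
(Structurally: 2 ring(s) + 6 π bond(s) = 8.)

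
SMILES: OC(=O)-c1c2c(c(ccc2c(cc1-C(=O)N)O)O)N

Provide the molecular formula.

Heavy atoms from the SMILES: 12 C, 2 N, 5 O.
Implicit hydrogens by atom environment:
  7 × C (aromatic): no H
  3 × C (aromatic): 1 H each → 3
  3 × O: 1 H each → 3
  2 × C: no H
  2 × N: 2 H each → 4
  2 × O: no H
  Total hydrogens = 10.
Molecular formula: C12H10N2O5

C12H10N2O5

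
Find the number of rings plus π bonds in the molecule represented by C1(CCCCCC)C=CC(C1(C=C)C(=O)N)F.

Molecular formula from the SMILES: C14H22FNO.
DoU = (2C + 2 + N − H − X)/2 = (2·14 + 2 + 1 − 22 − 1)/2 = 8/2 = 4.
(Structurally: 1 ring(s) + 3 π bond(s) = 4.)

4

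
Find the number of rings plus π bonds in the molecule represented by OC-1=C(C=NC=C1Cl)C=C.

5

Molecular formula from the SMILES: C7H6ClNO.
DoU = (2C + 2 + N − H − X)/2 = (2·7 + 2 + 1 − 6 − 1)/2 = 10/2 = 5.
(Structurally: 1 ring(s) + 4 π bond(s) = 5.)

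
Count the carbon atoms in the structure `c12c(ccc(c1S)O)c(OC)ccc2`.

11

The symbol for carbon appears 11 times in the SMILES. Lowercase c denotes aromatic carbon and counts toward C.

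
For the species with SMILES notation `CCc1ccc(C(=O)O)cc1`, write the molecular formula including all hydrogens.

C9H10O2

Heavy atoms from the SMILES: 9 C, 2 O.
Implicit hydrogens by atom environment:
  4 × C (aromatic): 1 H each → 4
  2 × C (aromatic): no H
  1 × C: 3 H
  1 × C: 2 H
  1 × C: no H
  1 × O: 1 H
  1 × O: no H
  Total hydrogens = 10.
Molecular formula: C9H10O2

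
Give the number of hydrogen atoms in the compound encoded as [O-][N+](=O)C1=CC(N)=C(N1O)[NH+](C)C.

Hydrogens are implicit in SMILES; fill each atom to its normal valence:
  3 × C (aromatic): no H
  2 × C: 3 H each → 6
  1 × C (aromatic): 1 H
  1 × N: 2 H
  1 × N (charge +1): 1 H
  1 × N (aromatic): no H
  1 × N (charge +1): no H
  1 × O: 1 H
  1 × O: no H
  1 × O (charge -1): no H
  Total hydrogens = 11.

11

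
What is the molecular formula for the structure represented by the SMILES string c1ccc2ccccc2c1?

Heavy atoms from the SMILES: 10 C.
Implicit hydrogens by atom environment:
  8 × C (aromatic): 1 H each → 8
  2 × C (aromatic): no H
  Total hydrogens = 8.
Molecular formula: C10H8

C10H8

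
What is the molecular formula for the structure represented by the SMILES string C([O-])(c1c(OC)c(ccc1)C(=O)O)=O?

Heavy atoms from the SMILES: 9 C, 5 O.
Implicit hydrogens by atom environment:
  3 × C (aromatic): 1 H each → 3
  3 × C (aromatic): no H
  3 × O: no H
  2 × C: no H
  1 × C: 3 H
  1 × O: 1 H
  1 × O (charge -1): no H
  Total hydrogens = 7.
Net charge -1.
Molecular formula: C9H7O5-

C9H7O5-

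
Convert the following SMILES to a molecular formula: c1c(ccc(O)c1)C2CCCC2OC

C12H16O2

Heavy atoms from the SMILES: 12 C, 2 O.
Implicit hydrogens by atom environment:
  4 × C (aromatic): 1 H each → 4
  3 × C: 2 H each → 6
  2 × C: 1 H each → 2
  2 × C (aromatic): no H
  1 × C: 3 H
  1 × O: 1 H
  1 × O: no H
  Total hydrogens = 16.
Molecular formula: C12H16O2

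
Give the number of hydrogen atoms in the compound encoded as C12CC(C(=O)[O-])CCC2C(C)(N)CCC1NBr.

Hydrogens are implicit in SMILES; fill each atom to its normal valence:
  5 × C: 2 H each → 10
  4 × C: 1 H each → 4
  2 × C: no H
  1 × Br: no H
  1 × C: 3 H
  1 × N: 2 H
  1 × N: 1 H
  1 × O: no H
  1 × O (charge -1): no H
  Total hydrogens = 20.

20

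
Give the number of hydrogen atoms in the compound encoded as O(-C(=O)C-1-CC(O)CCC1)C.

14

Hydrogens are implicit in SMILES; fill each atom to its normal valence:
  4 × C: 2 H each → 8
  2 × C: 1 H each → 2
  2 × O: no H
  1 × C: 3 H
  1 × C: no H
  1 × O: 1 H
  Total hydrogens = 14.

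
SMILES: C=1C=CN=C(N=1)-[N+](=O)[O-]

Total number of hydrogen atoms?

3

Hydrogens are implicit in SMILES; fill each atom to its normal valence:
  3 × C (aromatic): 1 H each → 3
  2 × N (aromatic): no H
  1 × C (aromatic): no H
  1 × N (charge +1): no H
  1 × O: no H
  1 × O (charge -1): no H
  Total hydrogens = 3.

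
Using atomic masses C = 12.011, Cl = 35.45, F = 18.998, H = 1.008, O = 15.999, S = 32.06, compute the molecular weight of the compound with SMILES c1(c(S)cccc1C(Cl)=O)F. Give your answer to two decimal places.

190.62

Molecular formula: C7H4ClFOS.
M = 7×12.011 + 1×35.45 + 1×18.998 + 4×1.008 + 1×15.999 + 1×32.06 = 190.62 g/mol.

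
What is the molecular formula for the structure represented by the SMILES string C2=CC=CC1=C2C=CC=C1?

Heavy atoms from the SMILES: 10 C.
Implicit hydrogens by atom environment:
  8 × C (aromatic): 1 H each → 8
  2 × C (aromatic): no H
  Total hydrogens = 8.
Molecular formula: C10H8

C10H8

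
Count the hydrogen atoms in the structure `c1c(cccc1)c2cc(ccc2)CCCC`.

Hydrogens are implicit in SMILES; fill each atom to its normal valence:
  9 × C (aromatic): 1 H each → 9
  3 × C: 2 H each → 6
  3 × C (aromatic): no H
  1 × C: 3 H
  Total hydrogens = 18.

18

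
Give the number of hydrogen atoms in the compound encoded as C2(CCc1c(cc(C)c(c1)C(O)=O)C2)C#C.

14

Hydrogens are implicit in SMILES; fill each atom to its normal valence:
  4 × C (aromatic): no H
  3 × C: 2 H each → 6
  2 × C (aromatic): 1 H each → 2
  2 × C: 1 H each → 2
  2 × C: no H
  1 × C: 3 H
  1 × O: 1 H
  1 × O: no H
  Total hydrogens = 14.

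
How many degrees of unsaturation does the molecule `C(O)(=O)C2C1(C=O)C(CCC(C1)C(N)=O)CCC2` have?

5

Molecular formula from the SMILES: C13H19NO4.
DoU = (2C + 2 + N − H − X)/2 = (2·13 + 2 + 1 − 19 − 0)/2 = 10/2 = 5.
(Structurally: 2 ring(s) + 3 π bond(s) = 5.)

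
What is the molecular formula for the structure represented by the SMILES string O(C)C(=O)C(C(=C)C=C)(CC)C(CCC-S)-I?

Heavy atoms from the SMILES: 13 C, 1 I, 2 O, 1 S.
Implicit hydrogens by atom environment:
  6 × C: 2 H each → 12
  3 × C: no H
  2 × C: 3 H each → 6
  2 × C: 1 H each → 2
  2 × O: no H
  1 × I: no H
  1 × S: 1 H
  Total hydrogens = 21.
Molecular formula: C13H21IO2S

C13H21IO2S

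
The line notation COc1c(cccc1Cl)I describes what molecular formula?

Heavy atoms from the SMILES: 7 C, 1 Cl, 1 I, 1 O.
Implicit hydrogens by atom environment:
  3 × C (aromatic): 1 H each → 3
  3 × C (aromatic): no H
  1 × C: 3 H
  1 × Cl: no H
  1 × I: no H
  1 × O: no H
  Total hydrogens = 6.
Molecular formula: C7H6ClIO

C7H6ClIO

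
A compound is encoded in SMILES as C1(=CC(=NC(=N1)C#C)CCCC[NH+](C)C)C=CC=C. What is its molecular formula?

C16H22N3+

Heavy atoms from the SMILES: 16 C, 3 N.
Implicit hydrogens by atom environment:
  5 × C: 2 H each → 10
  4 × C: 1 H each → 4
  3 × C (aromatic): no H
  2 × C: 3 H each → 6
  2 × N (aromatic): no H
  1 × C (aromatic): 1 H
  1 × C: no H
  1 × N (charge +1): 1 H
  Total hydrogens = 22.
Net charge +1.
Molecular formula: C16H22N3+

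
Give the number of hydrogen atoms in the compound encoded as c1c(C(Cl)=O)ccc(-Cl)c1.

Hydrogens are implicit in SMILES; fill each atom to its normal valence:
  4 × C (aromatic): 1 H each → 4
  2 × C (aromatic): no H
  2 × Cl: no H
  1 × C: no H
  1 × O: no H
  Total hydrogens = 4.

4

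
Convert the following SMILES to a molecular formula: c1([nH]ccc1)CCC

C7H11N

Heavy atoms from the SMILES: 7 C, 1 N.
Implicit hydrogens by atom environment:
  3 × C (aromatic): 1 H each → 3
  2 × C: 2 H each → 4
  1 × C: 3 H
  1 × C (aromatic): no H
  1 × N (aromatic): 1 H
  Total hydrogens = 11.
Molecular formula: C7H11N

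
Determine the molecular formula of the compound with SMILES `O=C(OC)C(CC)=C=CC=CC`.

Heavy atoms from the SMILES: 10 C, 2 O.
Implicit hydrogens by atom environment:
  3 × C: 3 H each → 9
  3 × C: 1 H each → 3
  3 × C: no H
  2 × O: no H
  1 × C: 2 H
  Total hydrogens = 14.
Molecular formula: C10H14O2

C10H14O2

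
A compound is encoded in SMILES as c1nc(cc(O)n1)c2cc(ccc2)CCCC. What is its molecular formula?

C14H16N2O

Heavy atoms from the SMILES: 14 C, 2 N, 1 O.
Implicit hydrogens by atom environment:
  6 × C (aromatic): 1 H each → 6
  4 × C (aromatic): no H
  3 × C: 2 H each → 6
  2 × N (aromatic): no H
  1 × C: 3 H
  1 × O: 1 H
  Total hydrogens = 16.
Molecular formula: C14H16N2O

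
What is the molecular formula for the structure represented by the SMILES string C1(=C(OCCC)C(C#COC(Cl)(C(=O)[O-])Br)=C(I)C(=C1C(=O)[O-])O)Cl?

Heavy atoms from the SMILES: 1 Br, 14 C, 2 Cl, 1 I, 7 O.
Implicit hydrogens by atom environment:
  6 × C (aromatic): no H
  5 × C: no H
  4 × O: no H
  2 × C: 2 H each → 4
  2 × Cl: no H
  2 × O (charge -1): no H
  1 × Br: no H
  1 × C: 3 H
  1 × I: no H
  1 × O: 1 H
  Total hydrogens = 8.
Net charge -2.
Molecular formula: [C14H8BrCl2IO7]2-

[C14H8BrCl2IO7]2-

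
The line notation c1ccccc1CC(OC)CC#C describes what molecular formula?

C12H14O

Heavy atoms from the SMILES: 12 C, 1 O.
Implicit hydrogens by atom environment:
  5 × C (aromatic): 1 H each → 5
  2 × C: 2 H each → 4
  2 × C: 1 H each → 2
  1 × C: 3 H
  1 × C: no H
  1 × C (aromatic): no H
  1 × O: no H
  Total hydrogens = 14.
Molecular formula: C12H14O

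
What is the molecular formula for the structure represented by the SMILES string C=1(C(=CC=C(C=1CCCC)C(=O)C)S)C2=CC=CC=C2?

Heavy atoms from the SMILES: 18 C, 1 O, 1 S.
Implicit hydrogens by atom environment:
  7 × C (aromatic): 1 H each → 7
  5 × C (aromatic): no H
  3 × C: 2 H each → 6
  2 × C: 3 H each → 6
  1 × C: no H
  1 × O: no H
  1 × S: 1 H
  Total hydrogens = 20.
Molecular formula: C18H20OS

C18H20OS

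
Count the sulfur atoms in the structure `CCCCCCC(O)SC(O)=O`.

1

The symbol for sulfur appears 1 time in the SMILES.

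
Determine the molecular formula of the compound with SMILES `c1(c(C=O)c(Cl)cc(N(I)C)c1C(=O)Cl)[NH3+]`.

C9H8Cl2IN2O2+

Heavy atoms from the SMILES: 9 C, 2 Cl, 1 I, 2 N, 2 O.
Implicit hydrogens by atom environment:
  5 × C (aromatic): no H
  2 × Cl: no H
  2 × O: no H
  1 × C: 3 H
  1 × C (aromatic): 1 H
  1 × C: 1 H
  1 × C: no H
  1 × I: no H
  1 × N (charge +1): 3 H
  1 × N: no H
  Total hydrogens = 8.
Net charge +1.
Molecular formula: C9H8Cl2IN2O2+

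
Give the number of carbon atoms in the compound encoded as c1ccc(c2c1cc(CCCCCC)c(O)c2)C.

The symbol for carbon appears 17 times in the SMILES. Lowercase c denotes aromatic carbon and counts toward C.

17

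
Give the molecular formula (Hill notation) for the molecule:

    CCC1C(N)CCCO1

Heavy atoms from the SMILES: 7 C, 1 N, 1 O.
Implicit hydrogens by atom environment:
  4 × C: 2 H each → 8
  2 × C: 1 H each → 2
  1 × C: 3 H
  1 × N: 2 H
  1 × O: no H
  Total hydrogens = 15.
Molecular formula: C7H15NO

C7H15NO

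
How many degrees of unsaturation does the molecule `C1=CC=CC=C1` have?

4

Molecular formula from the SMILES: C6H6.
DoU = (2C + 2 + N − H − X)/2 = (2·6 + 2 + 0 − 6 − 0)/2 = 8/2 = 4.
(Structurally: 1 ring(s) + 3 π bond(s) = 4.)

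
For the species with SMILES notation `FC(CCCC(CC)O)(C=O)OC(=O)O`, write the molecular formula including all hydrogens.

Heavy atoms from the SMILES: 9 C, 1 F, 5 O.
Implicit hydrogens by atom environment:
  4 × C: 2 H each → 8
  3 × O: no H
  2 × C: 1 H each → 2
  2 × C: no H
  2 × O: 1 H each → 2
  1 × C: 3 H
  1 × F: no H
  Total hydrogens = 15.
Molecular formula: C9H15FO5

C9H15FO5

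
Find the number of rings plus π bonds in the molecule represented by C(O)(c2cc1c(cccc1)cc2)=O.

Molecular formula from the SMILES: C11H8O2.
DoU = (2C + 2 + N − H − X)/2 = (2·11 + 2 + 0 − 8 − 0)/2 = 16/2 = 8.
(Structurally: 2 ring(s) + 6 π bond(s) = 8.)

8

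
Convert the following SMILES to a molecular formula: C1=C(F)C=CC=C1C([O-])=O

Heavy atoms from the SMILES: 7 C, 1 F, 2 O.
Implicit hydrogens by atom environment:
  4 × C (aromatic): 1 H each → 4
  2 × C (aromatic): no H
  1 × C: no H
  1 × F: no H
  1 × O: no H
  1 × O (charge -1): no H
  Total hydrogens = 4.
Net charge -1.
Molecular formula: C7H4FO2-

C7H4FO2-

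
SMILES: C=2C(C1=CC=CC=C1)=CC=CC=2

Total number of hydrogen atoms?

Hydrogens are implicit in SMILES; fill each atom to its normal valence:
  10 × C (aromatic): 1 H each → 10
  2 × C (aromatic): no H
  Total hydrogens = 10.

10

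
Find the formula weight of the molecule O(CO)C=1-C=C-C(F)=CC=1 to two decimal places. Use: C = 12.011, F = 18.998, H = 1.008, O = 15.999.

Molecular formula: C7H7FO2.
M = 7×12.011 + 1×18.998 + 7×1.008 + 2×15.999 = 142.13 g/mol.

142.13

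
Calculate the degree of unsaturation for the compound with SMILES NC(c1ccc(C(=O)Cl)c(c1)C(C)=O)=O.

Molecular formula from the SMILES: C10H8ClNO3.
DoU = (2C + 2 + N − H − X)/2 = (2·10 + 2 + 1 − 8 − 1)/2 = 14/2 = 7.
(Structurally: 1 ring(s) + 6 π bond(s) = 7.)

7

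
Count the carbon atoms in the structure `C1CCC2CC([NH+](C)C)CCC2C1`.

12

The symbol for carbon appears 12 times in the SMILES.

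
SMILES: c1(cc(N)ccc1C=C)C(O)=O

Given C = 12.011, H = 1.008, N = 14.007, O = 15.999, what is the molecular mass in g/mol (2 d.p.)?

163.18

Molecular formula: C9H9NO2.
M = 9×12.011 + 9×1.008 + 1×14.007 + 2×15.999 = 163.18 g/mol.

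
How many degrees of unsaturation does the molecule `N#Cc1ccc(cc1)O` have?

Molecular formula from the SMILES: C7H5NO.
DoU = (2C + 2 + N − H − X)/2 = (2·7 + 2 + 1 − 5 − 0)/2 = 12/2 = 6.
(Structurally: 1 ring(s) + 5 π bond(s) = 6.)

6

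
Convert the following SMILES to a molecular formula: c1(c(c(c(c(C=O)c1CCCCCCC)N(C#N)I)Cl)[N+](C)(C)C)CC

C20H30ClIN3O+

Heavy atoms from the SMILES: 20 C, 1 Cl, 1 I, 3 N, 1 O.
Implicit hydrogens by atom environment:
  7 × C: 2 H each → 14
  6 × C (aromatic): no H
  5 × C: 3 H each → 15
  2 × N: no H
  1 × C: 1 H
  1 × C: no H
  1 × Cl: no H
  1 × I: no H
  1 × N (charge +1): no H
  1 × O: no H
  Total hydrogens = 30.
Net charge +1.
Molecular formula: C20H30ClIN3O+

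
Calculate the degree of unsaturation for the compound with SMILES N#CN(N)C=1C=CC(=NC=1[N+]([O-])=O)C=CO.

Molecular formula from the SMILES: C8H7N5O3.
DoU = (2C + 2 + N − H − X)/2 = (2·8 + 2 + 5 − 7 − 0)/2 = 16/2 = 8.
(Structurally: 1 ring(s) + 7 π bond(s) = 8.)

8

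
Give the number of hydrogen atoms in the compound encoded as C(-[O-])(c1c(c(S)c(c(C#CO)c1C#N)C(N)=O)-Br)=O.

4

Hydrogens are implicit in SMILES; fill each atom to its normal valence:
  6 × C (aromatic): no H
  5 × C: no H
  2 × O: no H
  1 × Br: no H
  1 × N: 2 H
  1 × N: no H
  1 × O: 1 H
  1 × O (charge -1): no H
  1 × S: 1 H
  Total hydrogens = 4.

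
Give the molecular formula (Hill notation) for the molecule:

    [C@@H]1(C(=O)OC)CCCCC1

C8H14O2

Heavy atoms from the SMILES: 8 C, 2 O.
Implicit hydrogens by atom environment:
  5 × C: 2 H each → 10
  2 × O: no H
  1 × C: 3 H
  1 × C: 1 H
  1 × C: no H
  Total hydrogens = 14.
Molecular formula: C8H14O2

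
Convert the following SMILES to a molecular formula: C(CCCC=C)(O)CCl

C7H13ClO

Heavy atoms from the SMILES: 7 C, 1 Cl, 1 O.
Implicit hydrogens by atom environment:
  5 × C: 2 H each → 10
  2 × C: 1 H each → 2
  1 × Cl: no H
  1 × O: 1 H
  Total hydrogens = 13.
Molecular formula: C7H13ClO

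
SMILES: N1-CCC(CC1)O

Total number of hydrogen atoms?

Hydrogens are implicit in SMILES; fill each atom to its normal valence:
  4 × C: 2 H each → 8
  1 × C: 1 H
  1 × N: 1 H
  1 × O: 1 H
  Total hydrogens = 11.

11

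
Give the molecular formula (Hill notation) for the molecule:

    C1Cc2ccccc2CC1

C10H12

Heavy atoms from the SMILES: 10 C.
Implicit hydrogens by atom environment:
  4 × C: 2 H each → 8
  4 × C (aromatic): 1 H each → 4
  2 × C (aromatic): no H
  Total hydrogens = 12.
Molecular formula: C10H12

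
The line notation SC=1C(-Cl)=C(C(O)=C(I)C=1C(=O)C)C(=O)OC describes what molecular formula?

Heavy atoms from the SMILES: 10 C, 1 Cl, 1 I, 4 O, 1 S.
Implicit hydrogens by atom environment:
  6 × C (aromatic): no H
  3 × O: no H
  2 × C: 3 H each → 6
  2 × C: no H
  1 × Cl: no H
  1 × I: no H
  1 × O: 1 H
  1 × S: 1 H
  Total hydrogens = 8.
Molecular formula: C10H8ClIO4S

C10H8ClIO4S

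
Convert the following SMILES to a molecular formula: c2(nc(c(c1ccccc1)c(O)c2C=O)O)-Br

C12H8BrNO3

Heavy atoms from the SMILES: 1 Br, 12 C, 1 N, 3 O.
Implicit hydrogens by atom environment:
  6 × C (aromatic): no H
  5 × C (aromatic): 1 H each → 5
  2 × O: 1 H each → 2
  1 × Br: no H
  1 × C: 1 H
  1 × N (aromatic): no H
  1 × O: no H
  Total hydrogens = 8.
Molecular formula: C12H8BrNO3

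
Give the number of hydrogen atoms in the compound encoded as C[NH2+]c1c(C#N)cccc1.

Hydrogens are implicit in SMILES; fill each atom to its normal valence:
  4 × C (aromatic): 1 H each → 4
  2 × C (aromatic): no H
  1 × C: 3 H
  1 × C: no H
  1 × N (charge +1): 2 H
  1 × N: no H
  Total hydrogens = 9.

9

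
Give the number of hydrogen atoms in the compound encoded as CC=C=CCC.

10

Hydrogens are implicit in SMILES; fill each atom to its normal valence:
  2 × C: 3 H each → 6
  2 × C: 1 H each → 2
  1 × C: 2 H
  1 × C: no H
  Total hydrogens = 10.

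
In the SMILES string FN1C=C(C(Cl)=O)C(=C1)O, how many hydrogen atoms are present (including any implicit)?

3

Hydrogens are implicit in SMILES; fill each atom to its normal valence:
  2 × C (aromatic): 1 H each → 2
  2 × C (aromatic): no H
  1 × C: no H
  1 × Cl: no H
  1 × F: no H
  1 × N (aromatic): no H
  1 × O: 1 H
  1 × O: no H
  Total hydrogens = 3.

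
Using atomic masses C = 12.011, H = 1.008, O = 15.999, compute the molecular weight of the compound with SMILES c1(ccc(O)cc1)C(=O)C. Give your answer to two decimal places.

Molecular formula: C8H8O2.
M = 8×12.011 + 8×1.008 + 2×15.999 = 136.15 g/mol.

136.15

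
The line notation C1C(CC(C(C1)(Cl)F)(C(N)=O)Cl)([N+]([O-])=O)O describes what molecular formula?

Heavy atoms from the SMILES: 7 C, 2 Cl, 1 F, 2 N, 4 O.
Implicit hydrogens by atom environment:
  4 × C: no H
  3 × C: 2 H each → 6
  2 × Cl: no H
  2 × O: no H
  1 × F: no H
  1 × N: 2 H
  1 × N (charge +1): no H
  1 × O: 1 H
  1 × O (charge -1): no H
  Total hydrogens = 9.
Molecular formula: C7H9Cl2FN2O4

C7H9Cl2FN2O4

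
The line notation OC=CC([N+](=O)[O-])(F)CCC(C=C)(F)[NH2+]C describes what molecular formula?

C9H15F2N2O3+

Heavy atoms from the SMILES: 9 C, 2 F, 2 N, 3 O.
Implicit hydrogens by atom environment:
  3 × C: 2 H each → 6
  3 × C: 1 H each → 3
  2 × C: no H
  2 × F: no H
  1 × C: 3 H
  1 × N (charge +1): 2 H
  1 × N (charge +1): no H
  1 × O: 1 H
  1 × O: no H
  1 × O (charge -1): no H
  Total hydrogens = 15.
Net charge +1.
Molecular formula: C9H15F2N2O3+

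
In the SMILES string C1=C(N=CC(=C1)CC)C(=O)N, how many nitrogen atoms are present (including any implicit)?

The symbol for nitrogen appears 2 times in the SMILES.

2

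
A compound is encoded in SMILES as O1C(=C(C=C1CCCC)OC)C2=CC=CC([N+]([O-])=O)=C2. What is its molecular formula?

C15H17NO4

Heavy atoms from the SMILES: 15 C, 1 N, 4 O.
Implicit hydrogens by atom environment:
  5 × C (aromatic): 1 H each → 5
  5 × C (aromatic): no H
  3 × C: 2 H each → 6
  2 × C: 3 H each → 6
  2 × O: no H
  1 × N (charge +1): no H
  1 × O (aromatic): no H
  1 × O (charge -1): no H
  Total hydrogens = 17.
Molecular formula: C15H17NO4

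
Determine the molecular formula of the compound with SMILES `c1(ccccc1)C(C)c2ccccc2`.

Heavy atoms from the SMILES: 14 C.
Implicit hydrogens by atom environment:
  10 × C (aromatic): 1 H each → 10
  2 × C (aromatic): no H
  1 × C: 3 H
  1 × C: 1 H
  Total hydrogens = 14.
Molecular formula: C14H14

C14H14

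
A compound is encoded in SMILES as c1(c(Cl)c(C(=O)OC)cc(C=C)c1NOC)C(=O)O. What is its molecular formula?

Heavy atoms from the SMILES: 12 C, 1 Cl, 1 N, 5 O.
Implicit hydrogens by atom environment:
  5 × C (aromatic): no H
  4 × O: no H
  2 × C: 3 H each → 6
  2 × C: no H
  1 × C: 2 H
  1 × C (aromatic): 1 H
  1 × C: 1 H
  1 × Cl: no H
  1 × N: 1 H
  1 × O: 1 H
  Total hydrogens = 12.
Molecular formula: C12H12ClNO5

C12H12ClNO5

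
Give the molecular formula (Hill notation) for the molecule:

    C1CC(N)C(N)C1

Heavy atoms from the SMILES: 5 C, 2 N.
Implicit hydrogens by atom environment:
  3 × C: 2 H each → 6
  2 × C: 1 H each → 2
  2 × N: 2 H each → 4
  Total hydrogens = 12.
Molecular formula: C5H12N2

C5H12N2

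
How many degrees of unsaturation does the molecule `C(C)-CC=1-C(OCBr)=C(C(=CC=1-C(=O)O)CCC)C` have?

Molecular formula from the SMILES: C15H21BrO3.
DoU = (2C + 2 + N − H − X)/2 = (2·15 + 2 + 0 − 21 − 1)/2 = 10/2 = 5.
(Structurally: 1 ring(s) + 4 π bond(s) = 5.)

5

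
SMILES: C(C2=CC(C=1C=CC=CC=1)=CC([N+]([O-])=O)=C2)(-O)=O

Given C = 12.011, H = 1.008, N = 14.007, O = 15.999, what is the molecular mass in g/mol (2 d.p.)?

Molecular formula: C13H9NO4.
M = 13×12.011 + 9×1.008 + 1×14.007 + 4×15.999 = 243.22 g/mol.

243.22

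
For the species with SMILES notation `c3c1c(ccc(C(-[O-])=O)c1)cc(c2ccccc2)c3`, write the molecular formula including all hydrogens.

Heavy atoms from the SMILES: 17 C, 2 O.
Implicit hydrogens by atom environment:
  11 × C (aromatic): 1 H each → 11
  5 × C (aromatic): no H
  1 × C: no H
  1 × O: no H
  1 × O (charge -1): no H
  Total hydrogens = 11.
Net charge -1.
Molecular formula: C17H11O2-

C17H11O2-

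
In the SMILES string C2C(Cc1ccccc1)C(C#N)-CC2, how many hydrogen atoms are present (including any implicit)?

Hydrogens are implicit in SMILES; fill each atom to its normal valence:
  5 × C (aromatic): 1 H each → 5
  4 × C: 2 H each → 8
  2 × C: 1 H each → 2
  1 × C: no H
  1 × C (aromatic): no H
  1 × N: no H
  Total hydrogens = 15.

15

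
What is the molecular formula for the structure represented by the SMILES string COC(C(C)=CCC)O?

C7H14O2

Heavy atoms from the SMILES: 7 C, 2 O.
Implicit hydrogens by atom environment:
  3 × C: 3 H each → 9
  2 × C: 1 H each → 2
  1 × C: 2 H
  1 × C: no H
  1 × O: 1 H
  1 × O: no H
  Total hydrogens = 14.
Molecular formula: C7H14O2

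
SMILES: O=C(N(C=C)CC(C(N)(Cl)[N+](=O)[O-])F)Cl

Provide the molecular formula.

Heavy atoms from the SMILES: 6 C, 2 Cl, 1 F, 3 N, 3 O.
Implicit hydrogens by atom environment:
  2 × C: 2 H each → 4
  2 × C: 1 H each → 2
  2 × C: no H
  2 × Cl: no H
  2 × O: no H
  1 × F: no H
  1 × N: 2 H
  1 × N (charge +1): no H
  1 × N: no H
  1 × O (charge -1): no H
  Total hydrogens = 8.
Molecular formula: C6H8Cl2FN3O3

C6H8Cl2FN3O3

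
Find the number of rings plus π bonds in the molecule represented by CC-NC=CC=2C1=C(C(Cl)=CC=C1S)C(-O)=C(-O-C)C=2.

Molecular formula from the SMILES: C15H16ClNO2S.
DoU = (2C + 2 + N − H − X)/2 = (2·15 + 2 + 1 − 16 − 1)/2 = 16/2 = 8.
(Structurally: 2 ring(s) + 6 π bond(s) = 8.)

8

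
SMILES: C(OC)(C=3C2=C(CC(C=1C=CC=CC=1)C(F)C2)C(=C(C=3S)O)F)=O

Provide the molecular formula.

C18H16F2O3S

Heavy atoms from the SMILES: 18 C, 2 F, 3 O, 1 S.
Implicit hydrogens by atom environment:
  7 × C (aromatic): no H
  5 × C (aromatic): 1 H each → 5
  2 × C: 2 H each → 4
  2 × C: 1 H each → 2
  2 × F: no H
  2 × O: no H
  1 × C: 3 H
  1 × C: no H
  1 × O: 1 H
  1 × S: 1 H
  Total hydrogens = 16.
Molecular formula: C18H16F2O3S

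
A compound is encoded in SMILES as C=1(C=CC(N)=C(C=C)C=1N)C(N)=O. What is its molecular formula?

Heavy atoms from the SMILES: 9 C, 3 N, 1 O.
Implicit hydrogens by atom environment:
  4 × C (aromatic): no H
  3 × N: 2 H each → 6
  2 × C (aromatic): 1 H each → 2
  1 × C: 2 H
  1 × C: 1 H
  1 × C: no H
  1 × O: no H
  Total hydrogens = 11.
Molecular formula: C9H11N3O

C9H11N3O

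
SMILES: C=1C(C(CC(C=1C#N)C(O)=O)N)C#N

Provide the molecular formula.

C9H9N3O2

Heavy atoms from the SMILES: 9 C, 3 N, 2 O.
Implicit hydrogens by atom environment:
  4 × C: 1 H each → 4
  4 × C: no H
  2 × N: no H
  1 × C: 2 H
  1 × N: 2 H
  1 × O: 1 H
  1 × O: no H
  Total hydrogens = 9.
Molecular formula: C9H9N3O2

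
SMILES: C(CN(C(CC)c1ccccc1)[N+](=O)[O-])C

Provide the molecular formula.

Heavy atoms from the SMILES: 12 C, 2 N, 2 O.
Implicit hydrogens by atom environment:
  5 × C (aromatic): 1 H each → 5
  3 × C: 2 H each → 6
  2 × C: 3 H each → 6
  1 × C: 1 H
  1 × C (aromatic): no H
  1 × N: no H
  1 × N (charge +1): no H
  1 × O: no H
  1 × O (charge -1): no H
  Total hydrogens = 18.
Molecular formula: C12H18N2O2

C12H18N2O2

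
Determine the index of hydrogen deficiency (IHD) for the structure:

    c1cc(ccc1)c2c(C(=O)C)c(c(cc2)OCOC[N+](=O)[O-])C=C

Molecular formula from the SMILES: C18H17NO5.
DoU = (2C + 2 + N − H − X)/2 = (2·18 + 2 + 1 − 17 − 0)/2 = 22/2 = 11.
(Structurally: 2 ring(s) + 9 π bond(s) = 11.)

11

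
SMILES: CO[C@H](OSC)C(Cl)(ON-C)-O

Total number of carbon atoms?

The symbol for carbon appears 5 times in the SMILES. (Cl is a single chlorine, not C + l.)

5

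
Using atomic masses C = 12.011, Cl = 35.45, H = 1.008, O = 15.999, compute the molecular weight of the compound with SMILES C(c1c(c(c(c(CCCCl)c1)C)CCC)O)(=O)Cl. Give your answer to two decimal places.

289.20

Molecular formula: C14H18Cl2O2.
M = 14×12.011 + 2×35.45 + 18×1.008 + 2×15.999 = 289.20 g/mol.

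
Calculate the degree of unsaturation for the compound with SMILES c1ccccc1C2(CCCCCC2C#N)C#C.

9

Molecular formula from the SMILES: C16H17N.
DoU = (2C + 2 + N − H − X)/2 = (2·16 + 2 + 1 − 17 − 0)/2 = 18/2 = 9.
(Structurally: 2 ring(s) + 7 π bond(s) = 9.)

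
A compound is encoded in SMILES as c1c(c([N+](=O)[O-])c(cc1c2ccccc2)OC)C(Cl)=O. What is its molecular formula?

C14H10ClNO4

Heavy atoms from the SMILES: 14 C, 1 Cl, 1 N, 4 O.
Implicit hydrogens by atom environment:
  7 × C (aromatic): 1 H each → 7
  5 × C (aromatic): no H
  3 × O: no H
  1 × C: 3 H
  1 × C: no H
  1 × Cl: no H
  1 × N (charge +1): no H
  1 × O (charge -1): no H
  Total hydrogens = 10.
Molecular formula: C14H10ClNO4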